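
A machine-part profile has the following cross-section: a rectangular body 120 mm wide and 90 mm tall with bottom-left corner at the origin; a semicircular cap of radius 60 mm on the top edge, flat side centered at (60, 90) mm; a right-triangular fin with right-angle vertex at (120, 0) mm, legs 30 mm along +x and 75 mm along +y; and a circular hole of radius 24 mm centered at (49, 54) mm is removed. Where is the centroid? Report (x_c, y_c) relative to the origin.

rectangular body: A = 120 × 90 = 10800.00, centroid at (60.00, 45.00).
semicircular top: A = ½π·60² = 5654.87, centroid at (60.00, 115.46).
triangular fin: A = ½·30·75 = 1125.00, centroid at (130.00, 25.00).
hole: A = −π·24² = -1809.56, centroid at (49.00, 54.00).
ΣA = 15770.31 mm², ΣAx_c = 1044873.70 mm³, ΣAy_c = 1069346.91 mm³.
x_c = 1044873.70/15770.31 = 66.26 mm; y_c = 1069346.91/15770.31 = 67.81 mm.

x_c = 66.26 mm, y_c = 67.81 mm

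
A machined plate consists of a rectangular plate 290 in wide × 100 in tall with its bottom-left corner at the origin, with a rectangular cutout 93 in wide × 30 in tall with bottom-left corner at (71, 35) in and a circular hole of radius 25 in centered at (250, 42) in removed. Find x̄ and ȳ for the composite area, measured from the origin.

Part | A | x̄ᵢ | ȳᵢ | A·x̄ᵢ | A·ȳᵢ
plate | 29000.00 | 145.00 | 50.00 | 4205000.00 | 1450000.00
hole 1 | -2790.00 | 117.50 | 50.00 | -327825.00 | -139500.00
hole 2 | -1963.50 | 250.00 | 42.00 | -490873.85 | -82466.81
Σ | 24246.50 |  |  | 3386301.15 | 1228033.19
x̄ = 3386301.15 / 24246.50 = 139.66 in
ȳ = 1228033.19 / 24246.50 = 50.65 in

x̄ = 139.66 in, ȳ = 50.65 in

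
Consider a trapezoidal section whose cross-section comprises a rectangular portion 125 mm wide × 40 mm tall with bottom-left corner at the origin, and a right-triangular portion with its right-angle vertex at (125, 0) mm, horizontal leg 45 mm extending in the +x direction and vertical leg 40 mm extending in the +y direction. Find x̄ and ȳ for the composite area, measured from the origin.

x̄ = 74.32 mm, ȳ = 18.98 mm

Part | A | x̄ᵢ | ȳᵢ | A·x̄ᵢ | A·ȳᵢ
rectangular portion | 5000.00 | 62.50 | 20.00 | 312500.00 | 100000.00
triangular portion | 900.00 | 140.00 | 13.33 | 126000.00 | 12000.00
Σ | 5900.00 |  |  | 438500.00 | 112000.00
x̄ = 438500.00 / 5900.00 = 74.32 mm
ȳ = 112000.00 / 5900.00 = 18.98 mm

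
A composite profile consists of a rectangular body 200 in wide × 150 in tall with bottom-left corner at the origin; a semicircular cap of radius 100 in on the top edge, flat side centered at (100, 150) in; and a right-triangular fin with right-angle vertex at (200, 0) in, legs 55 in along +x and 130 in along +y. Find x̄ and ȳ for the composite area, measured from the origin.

Part | A | x̄ᵢ | ȳᵢ | A·x̄ᵢ | A·ȳᵢ
rectangular body | 30000.00 | 100.00 | 75.00 | 3000000.00 | 2250000.00
semicircular top | 15707.96 | 100.00 | 192.44 | 1570796.33 | 3022861.16
triangular fin | 3575.00 | 218.33 | 43.33 | 780541.67 | 154916.67
Σ | 49282.96 |  |  | 5351337.99 | 5427777.82
x̄ = 5351337.99 / 49282.96 = 108.58 in
ȳ = 5427777.82 / 49282.96 = 110.13 in

x̄ = 108.58 in, ȳ = 110.13 in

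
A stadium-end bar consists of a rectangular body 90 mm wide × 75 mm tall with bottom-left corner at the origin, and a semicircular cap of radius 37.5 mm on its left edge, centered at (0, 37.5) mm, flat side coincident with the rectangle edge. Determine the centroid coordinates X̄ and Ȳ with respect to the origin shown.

X̄ = 29.98 mm, Ȳ = 37.50 mm

Part | A | x̄ᵢ | ȳᵢ | A·x̄ᵢ | A·ȳᵢ
rectangular body | 6750.00 | 45.00 | 37.50 | 303750.00 | 253125.00
semicircular end | 2208.93 | -15.92 | 37.50 | -35156.25 | 82834.96
Σ | 8958.93 |  |  | 268593.75 | 335959.96
X̄ = 268593.75 / 8958.93 = 29.98 mm
Ȳ = 335959.96 / 8958.93 = 37.50 mm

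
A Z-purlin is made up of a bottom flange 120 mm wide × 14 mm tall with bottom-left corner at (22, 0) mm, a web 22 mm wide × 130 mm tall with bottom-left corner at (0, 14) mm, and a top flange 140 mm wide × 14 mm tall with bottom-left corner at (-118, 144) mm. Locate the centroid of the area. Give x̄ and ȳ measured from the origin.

Part | A | x̄ᵢ | ȳᵢ | A·x̄ᵢ | A·ȳᵢ
bottom flange | 1680.00 | 82.00 | 7.00 | 137760.00 | 11760.00
web | 2860.00 | 11.00 | 79.00 | 31460.00 | 225940.00
top flange | 1960.00 | -48.00 | 151.00 | -94080.00 | 295960.00
Σ | 6500.00 |  |  | 75140.00 | 533660.00
x̄ = 75140.00 / 6500.00 = 11.56 mm
ȳ = 533660.00 / 6500.00 = 82.10 mm

x̄ = 11.56 mm, ȳ = 82.10 mm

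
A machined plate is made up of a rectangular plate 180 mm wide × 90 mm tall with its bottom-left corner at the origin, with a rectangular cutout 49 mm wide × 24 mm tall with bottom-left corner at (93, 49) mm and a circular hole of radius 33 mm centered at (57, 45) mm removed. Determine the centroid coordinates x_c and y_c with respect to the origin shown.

x_c = 96.94 mm, y_c = 43.38 mm

Part | A | x̄ᵢ | ȳᵢ | A·x̄ᵢ | A·ȳᵢ
plate | 16200.00 | 90.00 | 45.00 | 1458000.00 | 729000.00
hole 1 | -1176.00 | 117.50 | 61.00 | -138180.00 | -71736.00
hole 2 | -3421.19 | 57.00 | 45.00 | -195008.08 | -153953.75
Σ | 11602.81 |  |  | 1124811.92 | 503310.25
x_c = 1124811.92 / 11602.81 = 96.94 mm
y_c = 503310.25 / 11602.81 = 43.38 mm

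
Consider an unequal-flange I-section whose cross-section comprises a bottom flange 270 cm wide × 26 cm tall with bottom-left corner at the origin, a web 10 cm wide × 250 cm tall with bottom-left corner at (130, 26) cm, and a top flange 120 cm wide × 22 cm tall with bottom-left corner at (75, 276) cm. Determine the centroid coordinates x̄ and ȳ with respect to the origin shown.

Part | A | x̄ᵢ | ȳᵢ | A·x̄ᵢ | A·ȳᵢ
bottom flange | 7020.00 | 135.00 | 13.00 | 947700.00 | 91260.00
web | 2500.00 | 135.00 | 151.00 | 337500.00 | 377500.00
top flange | 2640.00 | 135.00 | 287.00 | 356400.00 | 757680.00
Σ | 12160.00 |  |  | 1641600.00 | 1226440.00
x̄ = 1641600.00 / 12160.00 = 135.00 cm
ȳ = 1226440.00 / 12160.00 = 100.86 cm

x̄ = 135.00 cm, ȳ = 100.86 cm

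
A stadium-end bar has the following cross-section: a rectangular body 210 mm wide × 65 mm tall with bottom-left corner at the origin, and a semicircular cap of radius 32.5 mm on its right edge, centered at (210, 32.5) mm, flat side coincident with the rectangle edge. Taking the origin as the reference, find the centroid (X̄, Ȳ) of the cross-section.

rectangular body: A = 210 × 65 = 13650.00, centroid at (105.00, 32.50).
semicircular end: A = ½π·32.5² = 1659.15, centroid at (223.79, 32.50).
ΣA = 15309.15 mm², ΣAX̄ = 1804557.68 mm³, ΣAȲ = 497547.49 mm³.
X̄ = 1804557.68/15309.15 = 117.87 mm; Ȳ = 497547.49/15309.15 = 32.50 mm.

X̄ = 117.87 mm, Ȳ = 32.50 mm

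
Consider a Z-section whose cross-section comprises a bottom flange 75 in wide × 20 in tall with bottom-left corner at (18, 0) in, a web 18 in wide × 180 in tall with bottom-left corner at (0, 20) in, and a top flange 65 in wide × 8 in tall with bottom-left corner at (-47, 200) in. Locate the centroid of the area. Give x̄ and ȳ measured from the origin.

x̄ = 19.94 in, ȳ = 90.78 in

bottom flange: A = 75 × 20 = 1500.00, centroid at (55.50, 10.00).
web: A = 18 × 180 = 3240.00, centroid at (9.00, 110.00).
top flange: A = 65 × 8 = 520.00, centroid at (-14.50, 204.00).
ΣA = 5260.00 in²
ΣAx̄ = (1500.00)(55.50) + (3240.00)(9.00) + (520.00)(-14.50) = 104870.00 in³
ΣAȳ = (1500.00)(10.00) + (3240.00)(110.00) + (520.00)(204.00) = 477480.00 in³
x̄ = 104870.00 / 5260.00 = 19.94 in
ȳ = 477480.00 / 5260.00 = 90.78 in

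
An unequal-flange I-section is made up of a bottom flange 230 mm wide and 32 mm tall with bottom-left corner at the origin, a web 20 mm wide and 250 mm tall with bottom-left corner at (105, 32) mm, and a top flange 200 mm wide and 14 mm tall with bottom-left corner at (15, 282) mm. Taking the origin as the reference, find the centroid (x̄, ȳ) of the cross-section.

bottom flange: A = 230 × 32 = 7360.00, centroid at (115.00, 16.00).
web: A = 20 × 250 = 5000.00, centroid at (115.00, 157.00).
top flange: A = 200 × 14 = 2800.00, centroid at (115.00, 289.00).
ΣA = 15160.00 mm²
ΣAx̄ = (7360.00)(115.00) + (5000.00)(115.00) + (2800.00)(115.00) = 1743400.00 mm³
ΣAȳ = (7360.00)(16.00) + (5000.00)(157.00) + (2800.00)(289.00) = 1711960.00 mm³
x̄ = 1743400.00 / 15160.00 = 115.00 mm
ȳ = 1711960.00 / 15160.00 = 112.93 mm

x̄ = 115.00 mm, ȳ = 112.93 mm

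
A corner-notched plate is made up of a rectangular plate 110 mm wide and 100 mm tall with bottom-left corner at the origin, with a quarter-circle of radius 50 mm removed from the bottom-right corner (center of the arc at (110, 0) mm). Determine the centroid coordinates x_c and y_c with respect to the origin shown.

x_c = 47.66 mm, y_c = 56.25 mm

plate: A = 110 × 100 = 11000.00, centroid at (55.00, 50.00).
removed quarter-circle: A = −¼π·50² = -1963.50, centroid at (88.78, 21.22).
ΣA = 9036.50 mm², ΣAx_c = 430682.17 mm³, ΣAy_c = 508333.33 mm³.
x_c = 430682.17/9036.50 = 47.66 mm; y_c = 508333.33/9036.50 = 56.25 mm.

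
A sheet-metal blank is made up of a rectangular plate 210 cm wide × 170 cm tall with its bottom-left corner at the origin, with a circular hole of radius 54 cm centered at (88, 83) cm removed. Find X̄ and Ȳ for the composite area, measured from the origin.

plate: A = 210 × 170 = 35700.00, centroid at (105.00, 85.00).
hole: A = −π·54² = -9160.88, centroid at (88.00, 83.00).
ΣA = 26539.12 cm²
ΣAX̄ = (35700.00)(105.00) + (-9160.88)(88.00) = 2942342.19 cm³
ΣAȲ = (35700.00)(85.00) + (-9160.88)(83.00) = 2274146.61 cm³
X̄ = 2942342.19 / 26539.12 = 110.87 cm
Ȳ = 2274146.61 / 26539.12 = 85.69 cm

X̄ = 110.87 cm, Ȳ = 85.69 cm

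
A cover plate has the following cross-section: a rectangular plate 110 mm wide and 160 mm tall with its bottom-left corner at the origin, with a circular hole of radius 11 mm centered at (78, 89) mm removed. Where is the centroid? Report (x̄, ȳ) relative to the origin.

x̄ = 54.49 mm, ȳ = 79.80 mm

Part | A | x̄ᵢ | ȳᵢ | A·x̄ᵢ | A·ȳᵢ
plate | 17600.00 | 55.00 | 80.00 | 968000.00 | 1408000.00
hole | -380.13 | 78.00 | 89.00 | -29650.35 | -33831.81
Σ | 17219.87 |  |  | 938349.65 | 1374168.19
x̄ = 938349.65 / 17219.87 = 54.49 mm
ȳ = 1374168.19 / 17219.87 = 79.80 mm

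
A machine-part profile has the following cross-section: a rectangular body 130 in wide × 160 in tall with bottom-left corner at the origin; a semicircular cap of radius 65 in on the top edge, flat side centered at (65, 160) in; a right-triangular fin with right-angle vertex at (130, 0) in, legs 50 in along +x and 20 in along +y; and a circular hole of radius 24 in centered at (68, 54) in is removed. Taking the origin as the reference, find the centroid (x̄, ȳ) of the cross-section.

rectangular body: A = 130 × 160 = 20800.00, centroid at (65.00, 80.00).
semicircular top: A = ½π·65² = 6636.61, centroid at (65.00, 187.59).
triangular fin: A = ½·50·20 = 500.00, centroid at (146.67, 6.67).
hole: A = −π·24² = -1809.56, centroid at (68.00, 54.00).
ΣA = 26127.06 in²
ΣAx̄ = (20800.00)(65.00) + (6636.61)(65.00) + (500.00)(146.67) + (-1809.56)(68.00) = 1733663.37 in³
ΣAȳ = (20800.00)(80.00) + (6636.61)(187.59) + (500.00)(6.67) + (-1809.56)(54.00) = 2814558.89 in³
x̄ = 1733663.37 / 26127.06 = 66.36 in
ȳ = 2814558.89 / 26127.06 = 107.73 in

x̄ = 66.36 in, ȳ = 107.73 in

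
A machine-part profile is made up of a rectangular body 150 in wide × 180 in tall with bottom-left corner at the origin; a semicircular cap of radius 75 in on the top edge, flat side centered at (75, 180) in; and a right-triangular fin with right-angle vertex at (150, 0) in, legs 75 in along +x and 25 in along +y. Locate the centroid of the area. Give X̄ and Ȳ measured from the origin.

rectangular body: A = 150 × 180 = 27000.00, centroid at (75.00, 90.00).
semicircular top: A = ½π·75² = 8835.73, centroid at (75.00, 211.83).
triangular fin: A = ½·75·25 = 937.50, centroid at (175.00, 8.33).
ΣA = 36773.23 in², ΣAX̄ = 2851742.20 in³, ΣAȲ = 4309493.78 in³.
X̄ = 2851742.20/36773.23 = 77.55 in; Ȳ = 4309493.78/36773.23 = 117.19 in.

X̄ = 77.55 in, Ȳ = 117.19 in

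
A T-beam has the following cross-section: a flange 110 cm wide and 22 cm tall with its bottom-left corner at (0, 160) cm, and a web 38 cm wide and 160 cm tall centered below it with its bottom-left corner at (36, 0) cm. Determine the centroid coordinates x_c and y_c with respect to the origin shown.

x_c = 55.00 cm, y_c = 105.91 cm

Part | A | x̄ᵢ | ȳᵢ | A·x̄ᵢ | A·ȳᵢ
web | 6080.00 | 55.00 | 80.00 | 334400.00 | 486400.00
flange | 2420.00 | 55.00 | 171.00 | 133100.00 | 413820.00
Σ | 8500.00 |  |  | 467500.00 | 900220.00
x_c = 467500.00 / 8500.00 = 55.00 cm
y_c = 900220.00 / 8500.00 = 105.91 cm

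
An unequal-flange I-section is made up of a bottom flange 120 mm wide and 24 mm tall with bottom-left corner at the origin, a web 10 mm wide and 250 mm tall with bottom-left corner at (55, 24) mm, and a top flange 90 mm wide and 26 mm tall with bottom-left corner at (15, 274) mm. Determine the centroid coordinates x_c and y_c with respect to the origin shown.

x_c = 60.00 mm, y_c = 139.72 mm

bottom flange: A = 120 × 24 = 2880.00, centroid at (60.00, 12.00).
web: A = 10 × 250 = 2500.00, centroid at (60.00, 149.00).
top flange: A = 90 × 26 = 2340.00, centroid at (60.00, 287.00).
ΣA = 7720.00 mm²
ΣAx_c = (2880.00)(60.00) + (2500.00)(60.00) + (2340.00)(60.00) = 463200.00 mm³
ΣAy_c = (2880.00)(12.00) + (2500.00)(149.00) + (2340.00)(287.00) = 1078640.00 mm³
x_c = 463200.00 / 7720.00 = 60.00 mm
y_c = 1078640.00 / 7720.00 = 139.72 mm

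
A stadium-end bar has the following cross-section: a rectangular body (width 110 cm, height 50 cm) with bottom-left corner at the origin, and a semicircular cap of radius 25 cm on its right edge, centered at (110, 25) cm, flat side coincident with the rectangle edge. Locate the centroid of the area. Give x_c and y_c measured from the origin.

Part | A | x̄ᵢ | ȳᵢ | A·x̄ᵢ | A·ȳᵢ
rectangular body | 5500.00 | 55.00 | 25.00 | 302500.00 | 137500.00
semicircular end | 981.75 | 120.61 | 25.00 | 118408.91 | 24543.69
Σ | 6481.75 |  |  | 420908.91 | 162043.69
x_c = 420908.91 / 6481.75 = 64.94 cm
y_c = 162043.69 / 6481.75 = 25.00 cm

x_c = 64.94 cm, y_c = 25.00 cm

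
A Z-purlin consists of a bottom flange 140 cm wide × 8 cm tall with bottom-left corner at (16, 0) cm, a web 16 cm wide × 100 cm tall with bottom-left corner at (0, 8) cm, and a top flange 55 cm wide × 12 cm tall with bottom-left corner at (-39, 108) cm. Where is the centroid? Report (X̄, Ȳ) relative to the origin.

bottom flange: A = 140 × 8 = 1120.00, centroid at (86.00, 4.00).
web: A = 16 × 100 = 1600.00, centroid at (8.00, 58.00).
top flange: A = 55 × 12 = 660.00, centroid at (-11.50, 114.00).
ΣA = 3380.00 cm²
ΣAX̄ = (1120.00)(86.00) + (1600.00)(8.00) + (660.00)(-11.50) = 101530.00 cm³
ΣAȲ = (1120.00)(4.00) + (1600.00)(58.00) + (660.00)(114.00) = 172520.00 cm³
X̄ = 101530.00 / 3380.00 = 30.04 cm
Ȳ = 172520.00 / 3380.00 = 51.04 cm

X̄ = 30.04 cm, Ȳ = 51.04 cm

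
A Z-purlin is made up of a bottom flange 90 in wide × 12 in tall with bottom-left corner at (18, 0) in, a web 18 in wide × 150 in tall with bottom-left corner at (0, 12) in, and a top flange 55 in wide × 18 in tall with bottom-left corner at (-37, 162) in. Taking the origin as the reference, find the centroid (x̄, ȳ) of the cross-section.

bottom flange: A = 90 × 12 = 1080.00, centroid at (63.00, 6.00).
web: A = 18 × 150 = 2700.00, centroid at (9.00, 87.00).
top flange: A = 55 × 18 = 990.00, centroid at (-9.50, 171.00).
ΣA = 4770.00 in², ΣAx̄ = 82935.00 in³, ΣAȳ = 410670.00 in³.
x̄ = 82935.00/4770.00 = 17.39 in; ȳ = 410670.00/4770.00 = 86.09 in.

x̄ = 17.39 in, ȳ = 86.09 in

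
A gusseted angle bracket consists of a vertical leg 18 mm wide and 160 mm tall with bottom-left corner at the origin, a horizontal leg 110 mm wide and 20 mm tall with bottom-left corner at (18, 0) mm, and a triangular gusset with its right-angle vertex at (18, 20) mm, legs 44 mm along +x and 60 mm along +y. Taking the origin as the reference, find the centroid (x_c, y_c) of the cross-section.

Part | A | x̄ᵢ | ȳᵢ | A·x̄ᵢ | A·ȳᵢ
vertical leg | 2880.00 | 9.00 | 80.00 | 25920.00 | 230400.00
horizontal leg | 2200.00 | 73.00 | 10.00 | 160600.00 | 22000.00
gusset | 1320.00 | 32.67 | 40.00 | 43120.00 | 52800.00
Σ | 6400.00 |  |  | 229640.00 | 305200.00
x_c = 229640.00 / 6400.00 = 35.88 mm
y_c = 305200.00 / 6400.00 = 47.69 mm

x_c = 35.88 mm, y_c = 47.69 mm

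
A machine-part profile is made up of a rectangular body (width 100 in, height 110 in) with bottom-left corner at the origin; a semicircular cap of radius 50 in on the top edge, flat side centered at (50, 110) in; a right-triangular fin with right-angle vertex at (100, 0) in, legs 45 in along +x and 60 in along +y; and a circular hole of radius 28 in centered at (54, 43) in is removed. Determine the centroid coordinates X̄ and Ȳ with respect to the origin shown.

X̄ = 55.64 in, Ȳ = 75.39 in

rectangular body: A = 100 × 110 = 11000.00, centroid at (50.00, 55.00).
semicircular top: A = ½π·50² = 3926.99, centroid at (50.00, 131.22).
triangular fin: A = ½·45·60 = 1350.00, centroid at (115.00, 20.00).
hole: A = −π·28² = -2463.01, centroid at (54.00, 43.00).
ΣA = 13813.98 in², ΣAX̄ = 768597.07 in³, ΣAȲ = 1041392.95 in³.
X̄ = 768597.07/13813.98 = 55.64 in; Ȳ = 1041392.95/13813.98 = 75.39 in.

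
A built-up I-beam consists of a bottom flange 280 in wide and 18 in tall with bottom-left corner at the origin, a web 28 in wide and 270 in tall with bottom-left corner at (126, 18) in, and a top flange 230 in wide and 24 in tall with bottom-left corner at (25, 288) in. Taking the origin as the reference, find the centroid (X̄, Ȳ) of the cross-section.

X̄ = 140.00 in, Ȳ = 157.73 in

Part | A | x̄ᵢ | ȳᵢ | A·x̄ᵢ | A·ȳᵢ
bottom flange | 5040.00 | 140.00 | 9.00 | 705600.00 | 45360.00
web | 7560.00 | 140.00 | 153.00 | 1058400.00 | 1156680.00
top flange | 5520.00 | 140.00 | 300.00 | 772800.00 | 1656000.00
Σ | 18120.00 |  |  | 2536800.00 | 2858040.00
X̄ = 2536800.00 / 18120.00 = 140.00 in
Ȳ = 2858040.00 / 18120.00 = 157.73 in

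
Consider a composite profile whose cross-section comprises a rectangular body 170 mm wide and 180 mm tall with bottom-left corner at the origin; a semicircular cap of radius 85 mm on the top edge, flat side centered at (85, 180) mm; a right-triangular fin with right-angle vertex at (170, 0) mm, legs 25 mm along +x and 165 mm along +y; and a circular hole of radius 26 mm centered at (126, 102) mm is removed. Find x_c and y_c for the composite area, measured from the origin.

rectangular body: A = 170 × 180 = 30600.00, centroid at (85.00, 90.00).
semicircular top: A = ½π·85² = 11349.00, centroid at (85.00, 216.08).
triangular fin: A = ½·25·165 = 2062.50, centroid at (178.33, 55.00).
hole: A = −π·26² = -2123.72, centroid at (126.00, 102.00).
ΣA = 41887.79 mm², ΣAx_c = 3665889.50 mm³, ΣAy_c = 5103055.69 mm³.
x_c = 3665889.50/41887.79 = 87.52 mm; y_c = 5103055.69/41887.79 = 121.83 mm.

x_c = 87.52 mm, y_c = 121.83 mm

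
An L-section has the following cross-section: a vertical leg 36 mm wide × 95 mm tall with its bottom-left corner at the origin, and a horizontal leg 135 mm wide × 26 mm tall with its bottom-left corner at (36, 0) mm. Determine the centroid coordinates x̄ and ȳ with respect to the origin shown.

x̄ = 61.31 mm, ȳ = 30.03 mm

vertical leg: A = 36 × 95 = 3420.00, centroid at (18.00, 47.50).
horizontal leg: A = 135 × 26 = 3510.00, centroid at (103.50, 13.00).
ΣA = 6930.00 mm²
ΣAx̄ = (3420.00)(18.00) + (3510.00)(103.50) = 424845.00 mm³
ΣAȳ = (3420.00)(47.50) + (3510.00)(13.00) = 208080.00 mm³
x̄ = 424845.00 / 6930.00 = 61.31 mm
ȳ = 208080.00 / 6930.00 = 30.03 mm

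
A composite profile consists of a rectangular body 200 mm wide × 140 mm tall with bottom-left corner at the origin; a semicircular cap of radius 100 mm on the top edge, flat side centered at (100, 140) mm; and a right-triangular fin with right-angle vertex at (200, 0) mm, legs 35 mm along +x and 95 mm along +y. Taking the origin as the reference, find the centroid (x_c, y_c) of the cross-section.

x_c = 104.09 mm, y_c = 107.52 mm

rectangular body: A = 200 × 140 = 28000.00, centroid at (100.00, 70.00).
semicircular top: A = ½π·100² = 15707.96, centroid at (100.00, 182.44).
triangular fin: A = ½·35·95 = 1662.50, centroid at (211.67, 31.67).
ΣA = 45370.46 mm², ΣAx_c = 4722692.16 mm³, ΣAy_c = 4878427.36 mm³.
x_c = 4722692.16/45370.46 = 104.09 mm; y_c = 4878427.36/45370.46 = 107.52 mm.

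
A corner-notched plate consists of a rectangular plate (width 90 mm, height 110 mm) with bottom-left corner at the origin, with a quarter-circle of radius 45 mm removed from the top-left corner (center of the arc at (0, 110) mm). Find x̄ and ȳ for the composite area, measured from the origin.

x̄ = 49.96 mm, ȳ = 48.13 mm

Part | A | x̄ᵢ | ȳᵢ | A·x̄ᵢ | A·ȳᵢ
plate | 9900.00 | 45.00 | 55.00 | 445500.00 | 544500.00
removed quarter-circle | -1590.43 | 19.10 | 90.90 | -30375.00 | -144572.44
Σ | 8309.57 |  |  | 415125.00 | 399927.56
x̄ = 415125.00 / 8309.57 = 49.96 mm
ȳ = 399927.56 / 8309.57 = 48.13 mm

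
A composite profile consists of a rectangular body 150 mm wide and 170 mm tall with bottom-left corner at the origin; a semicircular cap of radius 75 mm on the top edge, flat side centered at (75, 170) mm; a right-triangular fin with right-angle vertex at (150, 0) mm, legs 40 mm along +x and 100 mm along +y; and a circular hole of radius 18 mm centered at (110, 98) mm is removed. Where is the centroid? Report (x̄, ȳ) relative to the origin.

rectangular body: A = 150 × 170 = 25500.00, centroid at (75.00, 85.00).
semicircular top: A = ½π·75² = 8835.73, centroid at (75.00, 201.83).
triangular fin: A = ½·40·100 = 2000.00, centroid at (163.33, 33.33).
hole: A = −π·18² = -1017.88, centroid at (110.00, 98.00).
ΣA = 35317.85 mm², ΣAx̄ = 2789880.00 mm³, ΣAȳ = 3917738.80 mm³.
x̄ = 2789880.00/35317.85 = 78.99 mm; ȳ = 3917738.80/35317.85 = 110.93 mm.

x̄ = 78.99 mm, ȳ = 110.93 mm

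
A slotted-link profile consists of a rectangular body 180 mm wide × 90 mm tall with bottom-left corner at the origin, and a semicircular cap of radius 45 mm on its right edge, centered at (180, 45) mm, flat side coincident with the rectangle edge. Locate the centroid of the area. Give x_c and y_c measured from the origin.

x_c = 107.91 mm, y_c = 45.00 mm

rectangular body: A = 180 × 90 = 16200.00, centroid at (90.00, 45.00).
semicircular end: A = ½π·45² = 3180.86, centroid at (199.10, 45.00).
ΣA = 19380.86 mm², ΣAx_c = 2091305.26 mm³, ΣAy_c = 872138.82 mm³.
x_c = 2091305.26/19380.86 = 107.91 mm; y_c = 872138.82/19380.86 = 45.00 mm.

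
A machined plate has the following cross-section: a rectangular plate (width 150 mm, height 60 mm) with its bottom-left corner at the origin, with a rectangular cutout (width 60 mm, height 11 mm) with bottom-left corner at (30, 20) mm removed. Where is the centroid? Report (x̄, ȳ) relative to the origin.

plate: A = 150 × 60 = 9000.00, centroid at (75.00, 30.00).
hole: A = −(60 × 11) = -660.00, centroid at (60.00, 25.50).
ΣA = 8340.00 mm², ΣAx̄ = 635400.00 mm³, ΣAȳ = 253170.00 mm³.
x̄ = 635400.00/8340.00 = 76.19 mm; ȳ = 253170.00/8340.00 = 30.36 mm.

x̄ = 76.19 mm, ȳ = 30.36 mm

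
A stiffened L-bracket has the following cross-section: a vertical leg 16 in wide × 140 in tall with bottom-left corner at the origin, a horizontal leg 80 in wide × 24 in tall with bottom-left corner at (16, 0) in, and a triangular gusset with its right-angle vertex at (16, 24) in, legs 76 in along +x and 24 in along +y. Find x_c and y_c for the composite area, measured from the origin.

vertical leg: A = 16 × 140 = 2240.00, centroid at (8.00, 70.00).
horizontal leg: A = 80 × 24 = 1920.00, centroid at (56.00, 12.00).
gusset: A = ½·76·24 = 912.00, centroid at (41.33, 32.00).
ΣA = 5072.00 in²
ΣAx_c = (2240.00)(8.00) + (1920.00)(56.00) + (912.00)(41.33) = 163136.00 in³
ΣAy_c = (2240.00)(70.00) + (1920.00)(12.00) + (912.00)(32.00) = 209024.00 in³
x_c = 163136.00 / 5072.00 = 32.16 in
y_c = 209024.00 / 5072.00 = 41.21 in

x_c = 32.16 in, y_c = 41.21 in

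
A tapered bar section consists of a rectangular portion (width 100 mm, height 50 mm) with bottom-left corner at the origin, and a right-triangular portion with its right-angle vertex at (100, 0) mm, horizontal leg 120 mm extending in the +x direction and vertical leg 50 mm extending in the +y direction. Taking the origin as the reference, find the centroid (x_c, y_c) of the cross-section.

x_c = 83.75 mm, y_c = 21.88 mm

rectangular portion: A = 100 × 50 = 5000.00, centroid at (50.00, 25.00).
triangular portion: A = ½·120·50 = 3000.00, centroid at (140.00, 16.67).
ΣA = 8000.00 mm²
ΣAx_c = (5000.00)(50.00) + (3000.00)(140.00) = 670000.00 mm³
ΣAy_c = (5000.00)(25.00) + (3000.00)(16.67) = 175000.00 mm³
x_c = 670000.00 / 8000.00 = 83.75 mm
y_c = 175000.00 / 8000.00 = 21.88 mm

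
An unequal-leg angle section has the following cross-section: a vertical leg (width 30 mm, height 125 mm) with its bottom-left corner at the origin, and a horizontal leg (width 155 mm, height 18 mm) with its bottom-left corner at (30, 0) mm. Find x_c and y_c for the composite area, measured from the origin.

vertical leg: A = 30 × 125 = 3750.00, centroid at (15.00, 62.50).
horizontal leg: A = 155 × 18 = 2790.00, centroid at (107.50, 9.00).
ΣA = 6540.00 mm², ΣAx_c = 356175.00 mm³, ΣAy_c = 259485.00 mm³.
x_c = 356175.00/6540.00 = 54.46 mm; y_c = 259485.00/6540.00 = 39.68 mm.

x_c = 54.46 mm, y_c = 39.68 mm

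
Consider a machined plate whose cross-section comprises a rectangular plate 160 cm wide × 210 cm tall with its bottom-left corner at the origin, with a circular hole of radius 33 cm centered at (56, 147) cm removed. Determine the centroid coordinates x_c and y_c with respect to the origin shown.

x_c = 82.72 cm, y_c = 100.24 cm

plate: A = 160 × 210 = 33600.00, centroid at (80.00, 105.00).
hole: A = −π·33² = -3421.19, centroid at (56.00, 147.00).
ΣA = 30178.81 cm²
ΣAx_c = (33600.00)(80.00) + (-3421.19)(56.00) = 2496413.11 cm³
ΣAy_c = (33600.00)(105.00) + (-3421.19)(147.00) = 3025084.42 cm³
x_c = 2496413.11 / 30178.81 = 82.72 cm
y_c = 3025084.42 / 30178.81 = 100.24 cm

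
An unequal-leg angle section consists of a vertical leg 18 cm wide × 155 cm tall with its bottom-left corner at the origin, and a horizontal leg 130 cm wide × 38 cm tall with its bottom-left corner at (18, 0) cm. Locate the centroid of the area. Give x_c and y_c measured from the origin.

vertical leg: A = 18 × 155 = 2790.00, centroid at (9.00, 77.50).
horizontal leg: A = 130 × 38 = 4940.00, centroid at (83.00, 19.00).
ΣA = 7730.00 cm²
ΣAx_c = (2790.00)(9.00) + (4940.00)(83.00) = 435130.00 cm³
ΣAy_c = (2790.00)(77.50) + (4940.00)(19.00) = 310085.00 cm³
x_c = 435130.00 / 7730.00 = 56.29 cm
y_c = 310085.00 / 7730.00 = 40.11 cm

x_c = 56.29 cm, y_c = 40.11 cm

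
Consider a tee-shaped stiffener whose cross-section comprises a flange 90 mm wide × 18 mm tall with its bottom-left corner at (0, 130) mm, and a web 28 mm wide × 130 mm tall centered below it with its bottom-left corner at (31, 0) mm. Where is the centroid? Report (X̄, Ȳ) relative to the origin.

X̄ = 45.00 mm, Ȳ = 87.79 mm

web: A = 28 × 130 = 3640.00, centroid at (45.00, 65.00).
flange: A = 90 × 18 = 1620.00, centroid at (45.00, 139.00).
ΣA = 5260.00 mm², ΣAX̄ = 236700.00 mm³, ΣAȲ = 461780.00 mm³.
X̄ = 236700.00/5260.00 = 45.00 mm; Ȳ = 461780.00/5260.00 = 87.79 mm.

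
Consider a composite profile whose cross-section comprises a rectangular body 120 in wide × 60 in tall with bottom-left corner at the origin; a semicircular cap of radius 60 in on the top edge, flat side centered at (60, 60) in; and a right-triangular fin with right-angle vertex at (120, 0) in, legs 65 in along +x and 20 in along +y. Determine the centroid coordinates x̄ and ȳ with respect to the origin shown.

x̄ = 63.93 in, ȳ = 52.10 in

rectangular body: A = 120 × 60 = 7200.00, centroid at (60.00, 30.00).
semicircular top: A = ½π·60² = 5654.87, centroid at (60.00, 85.46).
triangular fin: A = ½·65·20 = 650.00, centroid at (141.67, 6.67).
ΣA = 13504.87 in², ΣAx̄ = 863375.34 in³, ΣAȳ = 703625.34 in³.
x̄ = 863375.34/13504.87 = 63.93 in; ȳ = 703625.34/13504.87 = 52.10 in.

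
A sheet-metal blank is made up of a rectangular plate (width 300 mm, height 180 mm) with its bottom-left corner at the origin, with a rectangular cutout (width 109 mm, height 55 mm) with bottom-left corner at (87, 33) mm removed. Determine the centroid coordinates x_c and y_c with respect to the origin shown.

plate: A = 300 × 180 = 54000.00, centroid at (150.00, 90.00).
hole: A = −(109 × 55) = -5995.00, centroid at (141.50, 60.50).
ΣA = 48005.00 mm²
ΣAx_c = (54000.00)(150.00) + (-5995.00)(141.50) = 7251707.50 mm³
ΣAy_c = (54000.00)(90.00) + (-5995.00)(60.50) = 4497302.50 mm³
x_c = 7251707.50 / 48005.00 = 151.06 mm
y_c = 4497302.50 / 48005.00 = 93.68 mm

x_c = 151.06 mm, y_c = 93.68 mm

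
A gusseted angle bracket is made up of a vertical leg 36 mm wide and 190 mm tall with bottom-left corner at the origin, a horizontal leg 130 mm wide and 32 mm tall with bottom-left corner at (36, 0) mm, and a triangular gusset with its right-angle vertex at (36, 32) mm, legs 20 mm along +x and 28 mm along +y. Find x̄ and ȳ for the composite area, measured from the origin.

x̄ = 49.22 mm, ȳ = 64.53 mm

Part | A | x̄ᵢ | ȳᵢ | A·x̄ᵢ | A·ȳᵢ
vertical leg | 6840.00 | 18.00 | 95.00 | 123120.00 | 649800.00
horizontal leg | 4160.00 | 101.00 | 16.00 | 420160.00 | 66560.00
gusset | 280.00 | 42.67 | 41.33 | 11946.67 | 11573.33
Σ | 11280.00 |  |  | 555226.67 | 727933.33
x̄ = 555226.67 / 11280.00 = 49.22 mm
ȳ = 727933.33 / 11280.00 = 64.53 mm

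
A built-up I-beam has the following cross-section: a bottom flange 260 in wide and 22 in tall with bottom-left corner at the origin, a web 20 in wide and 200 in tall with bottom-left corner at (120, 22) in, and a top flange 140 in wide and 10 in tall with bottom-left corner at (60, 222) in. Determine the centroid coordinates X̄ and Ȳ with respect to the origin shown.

Part | A | x̄ᵢ | ȳᵢ | A·x̄ᵢ | A·ȳᵢ
bottom flange | 5720.00 | 130.00 | 11.00 | 743600.00 | 62920.00
web | 4000.00 | 130.00 | 122.00 | 520000.00 | 488000.00
top flange | 1400.00 | 130.00 | 227.00 | 182000.00 | 317800.00
Σ | 11120.00 |  |  | 1445600.00 | 868720.00
X̄ = 1445600.00 / 11120.00 = 130.00 in
Ȳ = 868720.00 / 11120.00 = 78.12 in

X̄ = 130.00 in, Ȳ = 78.12 in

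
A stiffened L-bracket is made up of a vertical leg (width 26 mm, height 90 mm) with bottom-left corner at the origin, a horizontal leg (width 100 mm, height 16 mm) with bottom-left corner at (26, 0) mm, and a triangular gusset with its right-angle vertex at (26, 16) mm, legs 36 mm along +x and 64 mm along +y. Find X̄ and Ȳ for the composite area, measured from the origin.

Part | A | x̄ᵢ | ȳᵢ | A·x̄ᵢ | A·ȳᵢ
vertical leg | 2340.00 | 13.00 | 45.00 | 30420.00 | 105300.00
horizontal leg | 1600.00 | 76.00 | 8.00 | 121600.00 | 12800.00
gusset | 1152.00 | 38.00 | 37.33 | 43776.00 | 43008.00
Σ | 5092.00 |  |  | 195796.00 | 161108.00
X̄ = 195796.00 / 5092.00 = 38.45 mm
Ȳ = 161108.00 / 5092.00 = 31.64 mm

X̄ = 38.45 mm, Ȳ = 31.64 mm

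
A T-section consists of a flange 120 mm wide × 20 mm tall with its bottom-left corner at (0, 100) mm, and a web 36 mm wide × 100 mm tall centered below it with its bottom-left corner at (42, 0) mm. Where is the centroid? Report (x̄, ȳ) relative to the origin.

x̄ = 60.00 mm, ȳ = 74.00 mm

Part | A | x̄ᵢ | ȳᵢ | A·x̄ᵢ | A·ȳᵢ
web | 3600.00 | 60.00 | 50.00 | 216000.00 | 180000.00
flange | 2400.00 | 60.00 | 110.00 | 144000.00 | 264000.00
Σ | 6000.00 |  |  | 360000.00 | 444000.00
x̄ = 360000.00 / 6000.00 = 60.00 mm
ȳ = 444000.00 / 6000.00 = 74.00 mm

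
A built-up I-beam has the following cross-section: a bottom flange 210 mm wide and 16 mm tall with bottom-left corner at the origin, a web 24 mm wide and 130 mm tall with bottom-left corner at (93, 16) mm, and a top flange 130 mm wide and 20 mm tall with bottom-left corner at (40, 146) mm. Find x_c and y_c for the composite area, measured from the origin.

bottom flange: A = 210 × 16 = 3360.00, centroid at (105.00, 8.00).
web: A = 24 × 130 = 3120.00, centroid at (105.00, 81.00).
top flange: A = 130 × 20 = 2600.00, centroid at (105.00, 156.00).
ΣA = 9080.00 mm²
ΣAx_c = (3360.00)(105.00) + (3120.00)(105.00) + (2600.00)(105.00) = 953400.00 mm³
ΣAy_c = (3360.00)(8.00) + (3120.00)(81.00) + (2600.00)(156.00) = 685200.00 mm³
x_c = 953400.00 / 9080.00 = 105.00 mm
y_c = 685200.00 / 9080.00 = 75.46 mm

x_c = 105.00 mm, y_c = 75.46 mm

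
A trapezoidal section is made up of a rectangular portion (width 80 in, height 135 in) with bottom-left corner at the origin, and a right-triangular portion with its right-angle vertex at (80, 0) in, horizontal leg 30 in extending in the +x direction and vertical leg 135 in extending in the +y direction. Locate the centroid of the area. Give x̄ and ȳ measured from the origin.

rectangular portion: A = 80 × 135 = 10800.00, centroid at (40.00, 67.50).
triangular portion: A = ½·30·135 = 2025.00, centroid at (90.00, 45.00).
ΣA = 12825.00 in²
ΣAx̄ = (10800.00)(40.00) + (2025.00)(90.00) = 614250.00 in³
ΣAȳ = (10800.00)(67.50) + (2025.00)(45.00) = 820125.00 in³
x̄ = 614250.00 / 12825.00 = 47.89 in
ȳ = 820125.00 / 12825.00 = 63.95 in

x̄ = 47.89 in, ȳ = 63.95 in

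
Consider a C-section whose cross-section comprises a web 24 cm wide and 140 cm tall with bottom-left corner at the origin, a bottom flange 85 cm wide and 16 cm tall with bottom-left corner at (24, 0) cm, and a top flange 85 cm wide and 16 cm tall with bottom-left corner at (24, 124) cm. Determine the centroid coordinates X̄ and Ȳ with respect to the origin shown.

Part | A | x̄ᵢ | ȳᵢ | A·x̄ᵢ | A·ȳᵢ
web | 3360.00 | 12.00 | 70.00 | 40320.00 | 235200.00
bottom flange | 1360.00 | 66.50 | 8.00 | 90440.00 | 10880.00
top flange | 1360.00 | 66.50 | 132.00 | 90440.00 | 179520.00
Σ | 6080.00 |  |  | 221200.00 | 425600.00
X̄ = 221200.00 / 6080.00 = 36.38 cm
Ȳ = 425600.00 / 6080.00 = 70.00 cm

X̄ = 36.38 cm, Ȳ = 70.00 cm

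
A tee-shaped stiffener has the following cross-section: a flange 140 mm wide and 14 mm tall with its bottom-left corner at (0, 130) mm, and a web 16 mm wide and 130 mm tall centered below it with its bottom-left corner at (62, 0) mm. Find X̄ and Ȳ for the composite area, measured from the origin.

web: A = 16 × 130 = 2080.00, centroid at (70.00, 65.00).
flange: A = 140 × 14 = 1960.00, centroid at (70.00, 137.00).
ΣA = 4040.00 mm²
ΣAX̄ = (2080.00)(70.00) + (1960.00)(70.00) = 282800.00 mm³
ΣAȲ = (2080.00)(65.00) + (1960.00)(137.00) = 403720.00 mm³
X̄ = 282800.00 / 4040.00 = 70.00 mm
Ȳ = 403720.00 / 4040.00 = 99.93 mm

X̄ = 70.00 mm, Ȳ = 99.93 mm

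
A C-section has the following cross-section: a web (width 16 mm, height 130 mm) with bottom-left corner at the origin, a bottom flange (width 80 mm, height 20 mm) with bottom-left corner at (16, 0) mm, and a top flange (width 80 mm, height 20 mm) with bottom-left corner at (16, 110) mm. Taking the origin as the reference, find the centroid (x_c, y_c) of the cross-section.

x_c = 37.09 mm, y_c = 65.00 mm

Part | A | x̄ᵢ | ȳᵢ | A·x̄ᵢ | A·ȳᵢ
web | 2080.00 | 8.00 | 65.00 | 16640.00 | 135200.00
bottom flange | 1600.00 | 56.00 | 10.00 | 89600.00 | 16000.00
top flange | 1600.00 | 56.00 | 120.00 | 89600.00 | 192000.00
Σ | 5280.00 |  |  | 195840.00 | 343200.00
x_c = 195840.00 / 5280.00 = 37.09 mm
y_c = 343200.00 / 5280.00 = 65.00 mm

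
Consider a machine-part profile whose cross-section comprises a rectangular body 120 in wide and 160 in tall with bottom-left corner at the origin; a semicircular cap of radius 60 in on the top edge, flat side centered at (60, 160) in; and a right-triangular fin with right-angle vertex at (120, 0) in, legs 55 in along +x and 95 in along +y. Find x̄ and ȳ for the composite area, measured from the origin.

x̄ = 67.45 in, ȳ = 97.12 in

rectangular body: A = 120 × 160 = 19200.00, centroid at (60.00, 80.00).
semicircular top: A = ½π·60² = 5654.87, centroid at (60.00, 185.46).
triangular fin: A = ½·55·95 = 2612.50, centroid at (138.33, 31.67).
ΣA = 27467.37 in²
ΣAx̄ = (19200.00)(60.00) + (5654.87)(60.00) + (2612.50)(138.33) = 1852687.84 in³
ΣAȳ = (19200.00)(80.00) + (5654.87)(185.46) + (2612.50)(31.67) = 2667507.85 in³
x̄ = 1852687.84 / 27467.37 = 67.45 in
ȳ = 2667507.85 / 27467.37 = 97.12 in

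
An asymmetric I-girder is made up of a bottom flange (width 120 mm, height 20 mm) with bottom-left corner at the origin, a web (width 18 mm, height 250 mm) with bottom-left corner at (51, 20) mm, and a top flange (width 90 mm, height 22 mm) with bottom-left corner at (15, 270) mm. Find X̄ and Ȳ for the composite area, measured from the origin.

bottom flange: A = 120 × 20 = 2400.00, centroid at (60.00, 10.00).
web: A = 18 × 250 = 4500.00, centroid at (60.00, 145.00).
top flange: A = 90 × 22 = 1980.00, centroid at (60.00, 281.00).
ΣA = 8880.00 mm²
ΣAX̄ = (2400.00)(60.00) + (4500.00)(60.00) + (1980.00)(60.00) = 532800.00 mm³
ΣAȲ = (2400.00)(10.00) + (4500.00)(145.00) + (1980.00)(281.00) = 1232880.00 mm³
X̄ = 532800.00 / 8880.00 = 60.00 mm
Ȳ = 1232880.00 / 8880.00 = 138.84 mm

X̄ = 60.00 mm, Ȳ = 138.84 mm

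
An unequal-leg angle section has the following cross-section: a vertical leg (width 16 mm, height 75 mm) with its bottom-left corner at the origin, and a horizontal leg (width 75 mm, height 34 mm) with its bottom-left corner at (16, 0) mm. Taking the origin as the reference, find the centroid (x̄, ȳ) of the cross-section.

vertical leg: A = 16 × 75 = 1200.00, centroid at (8.00, 37.50).
horizontal leg: A = 75 × 34 = 2550.00, centroid at (53.50, 17.00).
ΣA = 3750.00 mm²
ΣAx̄ = (1200.00)(8.00) + (2550.00)(53.50) = 146025.00 mm³
ΣAȳ = (1200.00)(37.50) + (2550.00)(17.00) = 88350.00 mm³
x̄ = 146025.00 / 3750.00 = 38.94 mm
ȳ = 88350.00 / 3750.00 = 23.56 mm

x̄ = 38.94 mm, ȳ = 23.56 mm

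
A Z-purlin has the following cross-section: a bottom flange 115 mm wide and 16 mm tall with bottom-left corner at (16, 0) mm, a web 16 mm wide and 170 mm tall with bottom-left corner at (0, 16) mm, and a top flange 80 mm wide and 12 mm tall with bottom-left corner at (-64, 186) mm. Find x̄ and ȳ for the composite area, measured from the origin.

x̄ = 24.27 mm, ȳ = 85.83 mm

Part | A | x̄ᵢ | ȳᵢ | A·x̄ᵢ | A·ȳᵢ
bottom flange | 1840.00 | 73.50 | 8.00 | 135240.00 | 14720.00
web | 2720.00 | 8.00 | 101.00 | 21760.00 | 274720.00
top flange | 960.00 | -24.00 | 192.00 | -23040.00 | 184320.00
Σ | 5520.00 |  |  | 133960.00 | 473760.00
x̄ = 133960.00 / 5520.00 = 24.27 mm
ȳ = 473760.00 / 5520.00 = 85.83 mm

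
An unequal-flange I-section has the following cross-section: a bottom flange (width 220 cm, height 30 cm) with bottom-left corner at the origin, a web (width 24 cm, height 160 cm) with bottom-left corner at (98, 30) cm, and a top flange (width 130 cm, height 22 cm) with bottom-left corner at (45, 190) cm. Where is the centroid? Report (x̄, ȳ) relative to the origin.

x̄ = 110.00 cm, ȳ = 82.43 cm

bottom flange: A = 220 × 30 = 6600.00, centroid at (110.00, 15.00).
web: A = 24 × 160 = 3840.00, centroid at (110.00, 110.00).
top flange: A = 130 × 22 = 2860.00, centroid at (110.00, 201.00).
ΣA = 13300.00 cm²
ΣAx̄ = (6600.00)(110.00) + (3840.00)(110.00) + (2860.00)(110.00) = 1463000.00 cm³
ΣAȳ = (6600.00)(15.00) + (3840.00)(110.00) + (2860.00)(201.00) = 1096260.00 cm³
x̄ = 1463000.00 / 13300.00 = 110.00 cm
ȳ = 1096260.00 / 13300.00 = 82.43 cm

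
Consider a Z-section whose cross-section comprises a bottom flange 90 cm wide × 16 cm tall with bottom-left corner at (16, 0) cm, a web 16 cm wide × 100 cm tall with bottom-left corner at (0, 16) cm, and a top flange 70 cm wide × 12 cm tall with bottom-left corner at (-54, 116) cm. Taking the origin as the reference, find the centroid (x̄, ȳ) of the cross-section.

x̄ = 21.82 cm, ȳ = 56.60 cm

bottom flange: A = 90 × 16 = 1440.00, centroid at (61.00, 8.00).
web: A = 16 × 100 = 1600.00, centroid at (8.00, 66.00).
top flange: A = 70 × 12 = 840.00, centroid at (-19.00, 122.00).
ΣA = 3880.00 cm², ΣAx̄ = 84680.00 cm³, ΣAȳ = 219600.00 cm³.
x̄ = 84680.00/3880.00 = 21.82 cm; ȳ = 219600.00/3880.00 = 56.60 cm.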